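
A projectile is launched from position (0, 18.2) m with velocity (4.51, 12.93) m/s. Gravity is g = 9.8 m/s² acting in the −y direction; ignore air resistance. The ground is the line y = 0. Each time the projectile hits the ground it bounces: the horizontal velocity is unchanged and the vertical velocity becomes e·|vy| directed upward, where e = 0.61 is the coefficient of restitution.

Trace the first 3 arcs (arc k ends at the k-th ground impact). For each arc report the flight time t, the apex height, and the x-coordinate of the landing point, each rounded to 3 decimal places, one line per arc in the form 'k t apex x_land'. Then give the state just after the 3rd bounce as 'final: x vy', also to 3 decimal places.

Arc 1: start y=18.200, vy=12.930 → t=3.655, apex=26.730, x_land=16.484, impact vy=-22.889
  bounce: vy ← 0.61·22.889 = 13.962
Arc 2: start y=0.000, vy=13.962 → t=2.849, apex=9.946, x_land=29.335, impact vy=-13.962
  bounce: vy ← 0.61·13.962 = 8.517
Arc 3: start y=0.000, vy=8.517 → t=1.738, apex=3.701, x_land=37.174, impact vy=-8.517
  bounce: vy ← 0.61·8.517 = 5.195

1 3.655 26.730 16.484
2 2.849 9.946 29.335
3 1.738 3.701 37.174
final: 37.174 5.195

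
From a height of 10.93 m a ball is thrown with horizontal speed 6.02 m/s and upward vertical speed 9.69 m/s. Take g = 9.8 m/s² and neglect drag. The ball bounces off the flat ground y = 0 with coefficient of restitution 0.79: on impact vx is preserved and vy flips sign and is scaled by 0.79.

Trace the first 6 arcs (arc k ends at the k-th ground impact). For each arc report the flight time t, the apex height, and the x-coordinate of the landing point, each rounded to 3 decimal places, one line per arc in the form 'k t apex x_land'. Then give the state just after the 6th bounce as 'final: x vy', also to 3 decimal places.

1 2.780 15.721 16.735
2 2.830 9.811 33.772
3 2.236 6.123 47.231
4 1.766 3.821 57.864
5 1.395 2.385 66.264
6 1.102 1.488 72.900
final: 72.900 4.267

Arc 1: start y=10.930, vy=9.690 → t=2.780, apex=15.721, x_land=16.735, impact vy=-17.553
  bounce: vy ← 0.79·17.553 = 13.867
Arc 2: start y=0.000, vy=13.867 → t=2.830, apex=9.811, x_land=33.772, impact vy=-13.867
  bounce: vy ← 0.79·13.867 = 10.955
Arc 3: start y=0.000, vy=10.955 → t=2.236, apex=6.123, x_land=47.231, impact vy=-10.955
  bounce: vy ← 0.79·10.955 = 8.655
Arc 4: start y=0.000, vy=8.655 → t=1.766, apex=3.821, x_land=57.864, impact vy=-8.655
  bounce: vy ← 0.79·8.655 = 6.837
Arc 5: start y=0.000, vy=6.837 → t=1.395, apex=2.385, x_land=66.264, impact vy=-6.837
  bounce: vy ← 0.79·6.837 = 5.401
Arc 6: start y=0.000, vy=5.401 → t=1.102, apex=1.488, x_land=72.900, impact vy=-5.401
  bounce: vy ← 0.79·5.401 = 4.267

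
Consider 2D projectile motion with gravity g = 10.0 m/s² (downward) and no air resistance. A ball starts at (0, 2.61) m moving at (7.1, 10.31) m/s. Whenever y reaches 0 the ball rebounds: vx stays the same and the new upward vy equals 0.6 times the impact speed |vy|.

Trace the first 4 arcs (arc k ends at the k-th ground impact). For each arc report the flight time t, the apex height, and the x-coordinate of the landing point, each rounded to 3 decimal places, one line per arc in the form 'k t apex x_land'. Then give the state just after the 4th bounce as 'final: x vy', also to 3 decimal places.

1 2.290 7.925 16.259
2 1.511 2.853 26.985
3 0.906 1.027 33.421
4 0.544 0.370 37.282
final: 37.282 1.632

Arc 1: start y=2.610, vy=10.310 → t=2.290, apex=7.925, x_land=16.259, impact vy=-12.590
  bounce: vy ← 0.6·12.590 = 7.554
Arc 2: start y=0.000, vy=7.554 → t=1.511, apex=2.853, x_land=26.985, impact vy=-7.554
  bounce: vy ← 0.6·7.554 = 4.532
Arc 3: start y=0.000, vy=4.532 → t=0.906, apex=1.027, x_land=33.421, impact vy=-4.532
  bounce: vy ← 0.6·4.532 = 2.719
Arc 4: start y=0.000, vy=2.719 → t=0.544, apex=0.370, x_land=37.282, impact vy=-2.719
  bounce: vy ← 0.6·2.719 = 1.632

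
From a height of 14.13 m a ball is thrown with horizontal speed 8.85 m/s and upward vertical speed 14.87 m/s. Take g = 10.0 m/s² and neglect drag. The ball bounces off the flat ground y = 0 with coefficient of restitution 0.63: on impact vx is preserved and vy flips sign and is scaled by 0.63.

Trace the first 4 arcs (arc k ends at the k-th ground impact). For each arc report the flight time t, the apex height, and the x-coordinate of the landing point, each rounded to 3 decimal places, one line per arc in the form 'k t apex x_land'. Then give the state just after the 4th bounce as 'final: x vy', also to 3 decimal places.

1 3.731 25.186 33.023
2 2.828 9.996 58.049
3 1.782 3.968 73.816
4 1.122 1.575 83.750
final: 83.750 3.536

Arc 1: start y=14.130, vy=14.870 → t=3.731, apex=25.186, x_land=33.023, impact vy=-22.444
  bounce: vy ← 0.63·22.444 = 14.139
Arc 2: start y=0.000, vy=14.139 → t=2.828, apex=9.996, x_land=58.049, impact vy=-14.139
  bounce: vy ← 0.63·14.139 = 8.908
Arc 3: start y=0.000, vy=8.908 → t=1.782, apex=3.968, x_land=73.816, impact vy=-8.908
  bounce: vy ← 0.63·8.908 = 5.612
Arc 4: start y=0.000, vy=5.612 → t=1.122, apex=1.575, x_land=83.750, impact vy=-5.612
  bounce: vy ← 0.63·5.612 = 3.536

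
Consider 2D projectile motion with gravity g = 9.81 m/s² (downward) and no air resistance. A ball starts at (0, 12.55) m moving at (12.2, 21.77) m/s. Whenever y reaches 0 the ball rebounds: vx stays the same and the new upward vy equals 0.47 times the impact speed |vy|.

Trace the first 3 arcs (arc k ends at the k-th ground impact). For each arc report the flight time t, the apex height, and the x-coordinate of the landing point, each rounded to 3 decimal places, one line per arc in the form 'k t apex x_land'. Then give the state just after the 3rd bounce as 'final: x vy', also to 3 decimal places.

Arc 1: start y=12.550, vy=21.770 → t=4.955, apex=36.706, x_land=60.448, impact vy=-26.836
  bounce: vy ← 0.47·26.836 = 12.613
Arc 2: start y=0.000, vy=12.613 → t=2.571, apex=8.108, x_land=91.819, impact vy=-12.613
  bounce: vy ← 0.47·12.613 = 5.928
Arc 3: start y=0.000, vy=5.928 → t=1.209, apex=1.791, x_land=106.564, impact vy=-5.928
  bounce: vy ← 0.47·5.928 = 2.786

1 4.955 36.706 60.448
2 2.571 8.108 91.819
3 1.209 1.791 106.564
final: 106.564 2.786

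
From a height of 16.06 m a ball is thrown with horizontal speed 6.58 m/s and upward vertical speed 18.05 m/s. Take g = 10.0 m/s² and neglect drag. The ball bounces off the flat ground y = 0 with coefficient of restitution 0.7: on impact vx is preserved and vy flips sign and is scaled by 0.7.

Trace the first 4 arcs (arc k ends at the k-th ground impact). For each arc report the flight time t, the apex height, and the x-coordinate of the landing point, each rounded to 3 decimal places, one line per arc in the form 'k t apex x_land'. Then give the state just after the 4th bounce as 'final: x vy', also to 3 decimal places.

Arc 1: start y=16.060, vy=18.050 → t=4.349, apex=32.350, x_land=28.614, impact vy=-25.436
  bounce: vy ← 0.7·25.436 = 17.805
Arc 2: start y=0.000, vy=17.805 → t=3.561, apex=15.852, x_land=52.046, impact vy=-17.805
  bounce: vy ← 0.7·17.805 = 12.464
Arc 3: start y=0.000, vy=12.464 → t=2.493, apex=7.767, x_land=68.448, impact vy=-12.464
  bounce: vy ← 0.7·12.464 = 8.725
Arc 4: start y=0.000, vy=8.725 → t=1.745, apex=3.806, x_land=79.930, impact vy=-8.725
  bounce: vy ← 0.7·8.725 = 6.107

1 4.349 32.350 28.614
2 3.561 15.852 52.046
3 2.493 7.767 68.448
4 1.745 3.806 79.930
final: 79.930 6.107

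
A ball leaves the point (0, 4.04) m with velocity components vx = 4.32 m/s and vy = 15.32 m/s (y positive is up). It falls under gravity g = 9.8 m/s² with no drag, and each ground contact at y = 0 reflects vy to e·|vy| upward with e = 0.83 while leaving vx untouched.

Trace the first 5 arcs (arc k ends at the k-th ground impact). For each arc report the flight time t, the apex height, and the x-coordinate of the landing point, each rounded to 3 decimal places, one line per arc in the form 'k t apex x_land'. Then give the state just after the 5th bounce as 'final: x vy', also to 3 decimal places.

Arc 1: start y=4.040, vy=15.320 → t=3.371, apex=16.015, x_land=14.563, impact vy=-17.717
  bounce: vy ← 0.83·17.717 = 14.705
Arc 2: start y=0.000, vy=14.705 → t=3.001, apex=11.032, x_land=27.528, impact vy=-14.705
  bounce: vy ← 0.83·14.705 = 12.205
Arc 3: start y=0.000, vy=12.205 → t=2.491, apex=7.600, x_land=38.288, impact vy=-12.205
  bounce: vy ← 0.83·12.205 = 10.130
Arc 4: start y=0.000, vy=10.130 → t=2.067, apex=5.236, x_land=47.219, impact vy=-10.130
  bounce: vy ← 0.83·10.130 = 8.408
Arc 5: start y=0.000, vy=8.408 → t=1.716, apex=3.607, x_land=54.632, impact vy=-8.408
  bounce: vy ← 0.83·8.408 = 6.979

1 3.371 16.015 14.563
2 3.001 11.032 27.528
3 2.491 7.600 38.288
4 2.067 5.236 47.219
5 1.716 3.607 54.632
final: 54.632 6.979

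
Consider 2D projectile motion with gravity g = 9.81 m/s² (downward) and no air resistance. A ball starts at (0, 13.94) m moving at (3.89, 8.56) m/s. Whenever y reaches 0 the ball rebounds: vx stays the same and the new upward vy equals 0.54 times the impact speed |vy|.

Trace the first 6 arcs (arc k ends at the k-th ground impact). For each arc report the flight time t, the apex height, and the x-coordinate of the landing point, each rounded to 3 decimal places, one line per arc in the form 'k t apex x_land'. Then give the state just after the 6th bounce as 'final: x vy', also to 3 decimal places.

1 2.771 17.675 10.779
2 2.050 5.154 18.754
3 1.107 1.503 23.060
4 0.598 0.438 25.386
5 0.323 0.128 26.641
6 0.174 0.037 27.319
final: 27.319 0.462

Arc 1: start y=13.940, vy=8.560 → t=2.771, apex=17.675, x_land=10.779, impact vy=-18.622
  bounce: vy ← 0.54·18.622 = 10.056
Arc 2: start y=0.000, vy=10.056 → t=2.050, apex=5.154, x_land=18.754, impact vy=-10.056
  bounce: vy ← 0.54·10.056 = 5.430
Arc 3: start y=0.000, vy=5.430 → t=1.107, apex=1.503, x_land=23.060, impact vy=-5.430
  bounce: vy ← 0.54·5.430 = 2.932
Arc 4: start y=0.000, vy=2.932 → t=0.598, apex=0.438, x_land=25.386, impact vy=-2.932
  bounce: vy ← 0.54·2.932 = 1.583
Arc 5: start y=0.000, vy=1.583 → t=0.323, apex=0.128, x_land=26.641, impact vy=-1.583
  bounce: vy ← 0.54·1.583 = 0.855
Arc 6: start y=0.000, vy=0.855 → t=0.174, apex=0.037, x_land=27.319, impact vy=-0.855
  bounce: vy ← 0.54·0.855 = 0.462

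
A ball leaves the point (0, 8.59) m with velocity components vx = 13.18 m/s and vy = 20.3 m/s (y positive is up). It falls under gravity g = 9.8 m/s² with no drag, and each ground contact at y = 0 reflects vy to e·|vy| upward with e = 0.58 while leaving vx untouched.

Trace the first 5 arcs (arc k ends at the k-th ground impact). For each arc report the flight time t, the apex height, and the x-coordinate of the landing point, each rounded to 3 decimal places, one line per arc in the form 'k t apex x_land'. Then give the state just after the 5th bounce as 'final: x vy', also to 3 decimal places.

1 4.530 29.615 59.704
2 2.852 9.962 97.290
3 1.654 3.351 119.090
4 0.959 1.127 131.734
5 0.556 0.379 139.068
final: 139.068 1.581

Arc 1: start y=8.590, vy=20.300 → t=4.530, apex=29.615, x_land=59.704, impact vy=-24.093
  bounce: vy ← 0.58·24.093 = 13.974
Arc 2: start y=0.000, vy=13.974 → t=2.852, apex=9.962, x_land=97.290, impact vy=-13.974
  bounce: vy ← 0.58·13.974 = 8.105
Arc 3: start y=0.000, vy=8.105 → t=1.654, apex=3.351, x_land=119.090, impact vy=-8.105
  bounce: vy ← 0.58·8.105 = 4.701
Arc 4: start y=0.000, vy=4.701 → t=0.959, apex=1.127, x_land=131.734, impact vy=-4.701
  bounce: vy ← 0.58·4.701 = 2.726
Arc 5: start y=0.000, vy=2.726 → t=0.556, apex=0.379, x_land=139.068, impact vy=-2.726
  bounce: vy ← 0.58·2.726 = 1.581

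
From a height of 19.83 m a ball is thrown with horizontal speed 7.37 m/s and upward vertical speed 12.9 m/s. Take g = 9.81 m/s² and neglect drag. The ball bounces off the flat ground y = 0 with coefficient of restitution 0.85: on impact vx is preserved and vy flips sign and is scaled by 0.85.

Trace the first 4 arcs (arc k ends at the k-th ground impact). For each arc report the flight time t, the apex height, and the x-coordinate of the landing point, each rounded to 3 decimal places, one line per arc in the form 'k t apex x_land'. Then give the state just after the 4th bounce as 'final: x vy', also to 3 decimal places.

Arc 1: start y=19.830, vy=12.900 → t=3.717, apex=28.312, x_land=27.398, impact vy=-23.569
  bounce: vy ← 0.85·23.569 = 20.033
Arc 2: start y=0.000, vy=20.033 → t=4.084, apex=20.455, x_land=57.499, impact vy=-20.033
  bounce: vy ← 0.85·20.033 = 17.028
Arc 3: start y=0.000, vy=17.028 → t=3.472, apex=14.779, x_land=83.085, impact vy=-17.028
  bounce: vy ← 0.85·17.028 = 14.474
Arc 4: start y=0.000, vy=14.474 → t=2.951, apex=10.678, x_land=104.832, impact vy=-14.474
  bounce: vy ← 0.85·14.474 = 12.303

1 3.717 28.312 27.398
2 4.084 20.455 57.499
3 3.472 14.779 83.085
4 2.951 10.678 104.832
final: 104.832 12.303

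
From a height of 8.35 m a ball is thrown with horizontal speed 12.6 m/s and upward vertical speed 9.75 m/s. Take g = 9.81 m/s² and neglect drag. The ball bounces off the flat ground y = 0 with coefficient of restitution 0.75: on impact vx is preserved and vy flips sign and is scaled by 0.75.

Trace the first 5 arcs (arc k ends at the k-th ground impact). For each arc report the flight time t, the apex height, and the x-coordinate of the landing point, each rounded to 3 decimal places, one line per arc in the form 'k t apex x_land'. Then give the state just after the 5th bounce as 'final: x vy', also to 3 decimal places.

1 2.634 13.195 33.189
2 2.460 7.422 64.188
3 1.845 4.175 87.438
4 1.384 2.348 104.875
5 1.038 1.321 117.952
final: 117.952 3.818

Arc 1: start y=8.350, vy=9.750 → t=2.634, apex=13.195, x_land=33.189, impact vy=-16.090
  bounce: vy ← 0.75·16.090 = 12.068
Arc 2: start y=0.000, vy=12.068 → t=2.460, apex=7.422, x_land=64.188, impact vy=-12.068
  bounce: vy ← 0.75·12.068 = 9.051
Arc 3: start y=0.000, vy=9.051 → t=1.845, apex=4.175, x_land=87.438, impact vy=-9.051
  bounce: vy ← 0.75·9.051 = 6.788
Arc 4: start y=0.000, vy=6.788 → t=1.384, apex=2.348, x_land=104.875, impact vy=-6.788
  bounce: vy ← 0.75·6.788 = 5.091
Arc 5: start y=0.000, vy=5.091 → t=1.038, apex=1.321, x_land=117.952, impact vy=-5.091
  bounce: vy ← 0.75·5.091 = 3.818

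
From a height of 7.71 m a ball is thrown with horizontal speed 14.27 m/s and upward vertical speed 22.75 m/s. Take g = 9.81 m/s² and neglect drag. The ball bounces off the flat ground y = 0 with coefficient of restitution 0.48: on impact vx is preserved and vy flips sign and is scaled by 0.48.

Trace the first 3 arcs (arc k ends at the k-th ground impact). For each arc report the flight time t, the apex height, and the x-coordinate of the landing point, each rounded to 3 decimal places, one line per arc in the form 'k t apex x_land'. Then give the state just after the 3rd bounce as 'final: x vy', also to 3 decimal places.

Arc 1: start y=7.710, vy=22.750 → t=4.955, apex=34.089, x_land=70.713, impact vy=-25.862
  bounce: vy ← 0.48·25.862 = 12.414
Arc 2: start y=0.000, vy=12.414 → t=2.531, apex=7.854, x_land=106.827, impact vy=-12.414
  bounce: vy ← 0.48·12.414 = 5.959
Arc 3: start y=0.000, vy=5.959 → t=1.215, apex=1.810, x_land=124.162, impact vy=-5.959
  bounce: vy ← 0.48·5.959 = 2.860

1 4.955 34.089 70.713
2 2.531 7.854 106.827
3 1.215 1.810 124.162
final: 124.162 2.860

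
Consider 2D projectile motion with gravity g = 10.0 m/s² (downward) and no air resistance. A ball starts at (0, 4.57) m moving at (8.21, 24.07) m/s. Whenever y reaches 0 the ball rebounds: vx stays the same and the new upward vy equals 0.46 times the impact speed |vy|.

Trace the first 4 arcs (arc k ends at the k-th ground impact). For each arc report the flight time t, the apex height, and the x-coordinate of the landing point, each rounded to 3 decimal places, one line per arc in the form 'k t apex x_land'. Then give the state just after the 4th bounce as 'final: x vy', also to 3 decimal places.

Arc 1: start y=4.570, vy=24.070 → t=4.997, apex=33.538, x_land=41.025, impact vy=-25.899
  bounce: vy ← 0.46·25.899 = 11.914
Arc 2: start y=0.000, vy=11.914 → t=2.383, apex=7.097, x_land=60.587, impact vy=-11.914
  bounce: vy ← 0.46·11.914 = 5.480
Arc 3: start y=0.000, vy=5.480 → t=1.096, apex=1.502, x_land=69.585, impact vy=-5.480
  bounce: vy ← 0.46·5.480 = 2.521
Arc 4: start y=0.000, vy=2.521 → t=0.504, apex=0.318, x_land=73.725, impact vy=-2.521
  bounce: vy ← 0.46·2.521 = 1.160

1 4.997 33.538 41.025
2 2.383 7.097 60.587
3 1.096 1.502 69.585
4 0.504 0.318 73.725
final: 73.725 1.160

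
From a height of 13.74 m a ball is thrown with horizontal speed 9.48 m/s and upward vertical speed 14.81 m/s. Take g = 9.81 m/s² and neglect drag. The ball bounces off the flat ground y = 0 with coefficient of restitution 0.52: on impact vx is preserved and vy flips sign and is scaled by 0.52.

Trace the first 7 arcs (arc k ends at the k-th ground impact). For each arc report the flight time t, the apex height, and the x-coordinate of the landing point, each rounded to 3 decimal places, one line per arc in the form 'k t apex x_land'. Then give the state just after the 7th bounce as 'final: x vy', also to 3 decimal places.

1 3.764 24.919 35.679
2 2.344 6.738 57.902
3 1.219 1.822 69.457
4 0.634 0.493 75.466
5 0.330 0.133 78.591
6 0.171 0.036 80.216
7 0.089 0.010 81.061
final: 81.061 0.227

Arc 1: start y=13.740, vy=14.810 → t=3.764, apex=24.919, x_land=35.679, impact vy=-22.111
  bounce: vy ← 0.52·22.111 = 11.498
Arc 2: start y=0.000, vy=11.498 → t=2.344, apex=6.738, x_land=57.902, impact vy=-11.498
  bounce: vy ← 0.52·11.498 = 5.979
Arc 3: start y=0.000, vy=5.979 → t=1.219, apex=1.822, x_land=69.457, impact vy=-5.979
  bounce: vy ← 0.52·5.979 = 3.109
Arc 4: start y=0.000, vy=3.109 → t=0.634, apex=0.493, x_land=75.466, impact vy=-3.109
  bounce: vy ← 0.52·3.109 = 1.617
Arc 5: start y=0.000, vy=1.617 → t=0.330, apex=0.133, x_land=78.591, impact vy=-1.617
  bounce: vy ← 0.52·1.617 = 0.841
Arc 6: start y=0.000, vy=0.841 → t=0.171, apex=0.036, x_land=80.216, impact vy=-0.841
  bounce: vy ← 0.52·0.841 = 0.437
Arc 7: start y=0.000, vy=0.437 → t=0.089, apex=0.010, x_land=81.061, impact vy=-0.437
  bounce: vy ← 0.52·0.437 = 0.227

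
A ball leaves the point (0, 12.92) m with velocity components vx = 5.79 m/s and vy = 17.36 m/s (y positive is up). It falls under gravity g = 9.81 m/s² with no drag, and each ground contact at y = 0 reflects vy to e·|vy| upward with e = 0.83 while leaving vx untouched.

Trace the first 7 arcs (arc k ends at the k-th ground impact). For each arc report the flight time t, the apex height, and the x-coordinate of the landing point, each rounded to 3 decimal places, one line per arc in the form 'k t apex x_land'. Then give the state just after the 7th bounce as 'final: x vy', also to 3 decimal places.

1 4.171 28.280 24.149
2 3.986 19.482 47.227
3 3.308 13.421 66.383
4 2.746 9.246 82.282
5 2.279 6.370 95.478
6 1.892 4.388 106.430
7 1.570 3.023 115.521
final: 115.521 6.392

Arc 1: start y=12.920, vy=17.360 → t=4.171, apex=28.280, x_land=24.149, impact vy=-23.555
  bounce: vy ← 0.83·23.555 = 19.551
Arc 2: start y=0.000, vy=19.551 → t=3.986, apex=19.482, x_land=47.227, impact vy=-19.551
  bounce: vy ← 0.83·19.551 = 16.227
Arc 3: start y=0.000, vy=16.227 → t=3.308, apex=13.421, x_land=66.383, impact vy=-16.227
  bounce: vy ← 0.83·16.227 = 13.469
Arc 4: start y=0.000, vy=13.469 → t=2.746, apex=9.246, x_land=82.282, impact vy=-13.469
  bounce: vy ← 0.83·13.469 = 11.179
Arc 5: start y=0.000, vy=11.179 → t=2.279, apex=6.370, x_land=95.478, impact vy=-11.179
  bounce: vy ← 0.83·11.179 = 9.279
Arc 6: start y=0.000, vy=9.279 → t=1.892, apex=4.388, x_land=106.430, impact vy=-9.279
  bounce: vy ← 0.83·9.279 = 7.701
Arc 7: start y=0.000, vy=7.701 → t=1.570, apex=3.023, x_land=115.521, impact vy=-7.701
  bounce: vy ← 0.83·7.701 = 6.392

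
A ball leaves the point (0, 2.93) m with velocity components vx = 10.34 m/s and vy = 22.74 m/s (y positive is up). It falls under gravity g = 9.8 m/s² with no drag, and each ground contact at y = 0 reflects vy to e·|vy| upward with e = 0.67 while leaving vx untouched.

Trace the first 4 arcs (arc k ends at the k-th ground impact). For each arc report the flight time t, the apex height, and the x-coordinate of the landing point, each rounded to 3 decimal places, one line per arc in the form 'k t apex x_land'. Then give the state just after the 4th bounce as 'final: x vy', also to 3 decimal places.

Arc 1: start y=2.930, vy=22.740 → t=4.766, apex=29.313, x_land=49.283, impact vy=-23.969
  bounce: vy ← 0.67·23.969 = 16.060
Arc 2: start y=0.000, vy=16.060 → t=3.277, apex=13.159, x_land=83.172, impact vy=-16.060
  bounce: vy ← 0.67·16.060 = 10.760
Arc 3: start y=0.000, vy=10.760 → t=2.196, apex=5.907, x_land=105.878, impact vy=-10.760
  bounce: vy ← 0.67·10.760 = 7.209
Arc 4: start y=0.000, vy=7.209 → t=1.471, apex=2.652, x_land=121.090, impact vy=-7.209
  bounce: vy ← 0.67·7.209 = 4.830

1 4.766 29.313 49.283
2 3.277 13.159 83.172
3 2.196 5.907 105.878
4 1.471 2.652 121.090
final: 121.090 4.830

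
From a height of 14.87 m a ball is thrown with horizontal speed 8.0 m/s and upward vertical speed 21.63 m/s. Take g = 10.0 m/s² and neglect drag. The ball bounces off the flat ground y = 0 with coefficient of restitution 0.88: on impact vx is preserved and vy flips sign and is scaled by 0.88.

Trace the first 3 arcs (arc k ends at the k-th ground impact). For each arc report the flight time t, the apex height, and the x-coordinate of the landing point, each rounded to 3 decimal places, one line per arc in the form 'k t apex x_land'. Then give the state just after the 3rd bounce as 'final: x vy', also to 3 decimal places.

Arc 1: start y=14.870, vy=21.630 → t=4.929, apex=38.263, x_land=39.435, impact vy=-27.663
  bounce: vy ← 0.88·27.663 = 24.344
Arc 2: start y=0.000, vy=24.344 → t=4.869, apex=29.631, x_land=78.385, impact vy=-24.344
  bounce: vy ← 0.88·24.344 = 21.422
Arc 3: start y=0.000, vy=21.422 → t=4.284, apex=22.946, x_land=112.660, impact vy=-21.422
  bounce: vy ← 0.88·21.422 = 18.852

1 4.929 38.263 39.435
2 4.869 29.631 78.385
3 4.284 22.946 112.660
final: 112.660 18.852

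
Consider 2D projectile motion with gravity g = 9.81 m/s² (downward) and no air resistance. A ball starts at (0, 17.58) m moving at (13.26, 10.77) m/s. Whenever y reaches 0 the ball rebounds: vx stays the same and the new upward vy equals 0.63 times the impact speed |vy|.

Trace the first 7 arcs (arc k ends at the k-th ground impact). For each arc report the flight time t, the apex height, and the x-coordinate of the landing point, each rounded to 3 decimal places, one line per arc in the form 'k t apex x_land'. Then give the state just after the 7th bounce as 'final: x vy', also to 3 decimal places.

Arc 1: start y=17.580, vy=10.770 → t=3.286, apex=23.492, x_land=43.577, impact vy=-21.469
  bounce: vy ← 0.63·21.469 = 13.525
Arc 2: start y=0.000, vy=13.525 → t=2.757, apex=9.324, x_land=80.141, impact vy=-13.525
  bounce: vy ← 0.63·13.525 = 8.521
Arc 3: start y=0.000, vy=8.521 → t=1.737, apex=3.701, x_land=103.176, impact vy=-8.521
  bounce: vy ← 0.63·8.521 = 5.368
Arc 4: start y=0.000, vy=5.368 → t=1.094, apex=1.469, x_land=117.688, impact vy=-5.368
  bounce: vy ← 0.63·5.368 = 3.382
Arc 5: start y=0.000, vy=3.382 → t=0.689, apex=0.583, x_land=126.831, impact vy=-3.382
  bounce: vy ← 0.63·3.382 = 2.131
Arc 6: start y=0.000, vy=2.131 → t=0.434, apex=0.231, x_land=132.591, impact vy=-2.131
  bounce: vy ← 0.63·2.131 = 1.342
Arc 7: start y=0.000, vy=1.342 → t=0.274, apex=0.092, x_land=136.220, impact vy=-1.342
  bounce: vy ← 0.63·1.342 = 0.846

1 3.286 23.492 43.577
2 2.757 9.324 80.141
3 1.737 3.701 103.176
4 1.094 1.469 117.688
5 0.689 0.583 126.831
6 0.434 0.231 132.591
7 0.274 0.092 136.220
final: 136.220 0.846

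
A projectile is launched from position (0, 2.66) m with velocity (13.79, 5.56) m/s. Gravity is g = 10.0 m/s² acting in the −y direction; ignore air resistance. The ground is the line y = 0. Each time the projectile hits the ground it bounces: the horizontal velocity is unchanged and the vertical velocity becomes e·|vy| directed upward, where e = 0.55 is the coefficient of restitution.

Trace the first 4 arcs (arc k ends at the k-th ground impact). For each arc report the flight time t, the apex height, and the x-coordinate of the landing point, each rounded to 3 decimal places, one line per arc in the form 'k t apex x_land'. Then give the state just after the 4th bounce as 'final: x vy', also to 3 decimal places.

Arc 1: start y=2.660, vy=5.560 → t=1.473, apex=4.206, x_land=20.315, impact vy=-9.171
  bounce: vy ← 0.55·9.171 = 5.044
Arc 2: start y=0.000, vy=5.044 → t=1.009, apex=1.272, x_land=34.227, impact vy=-5.044
  bounce: vy ← 0.55·5.044 = 2.774
Arc 3: start y=0.000, vy=2.774 → t=0.555, apex=0.385, x_land=41.878, impact vy=-2.774
  bounce: vy ← 0.55·2.774 = 1.526
Arc 4: start y=0.000, vy=1.526 → t=0.305, apex=0.116, x_land=46.087, impact vy=-1.526
  bounce: vy ← 0.55·1.526 = 0.839

1 1.473 4.206 20.315
2 1.009 1.272 34.227
3 0.555 0.385 41.878
4 0.305 0.116 46.087
final: 46.087 0.839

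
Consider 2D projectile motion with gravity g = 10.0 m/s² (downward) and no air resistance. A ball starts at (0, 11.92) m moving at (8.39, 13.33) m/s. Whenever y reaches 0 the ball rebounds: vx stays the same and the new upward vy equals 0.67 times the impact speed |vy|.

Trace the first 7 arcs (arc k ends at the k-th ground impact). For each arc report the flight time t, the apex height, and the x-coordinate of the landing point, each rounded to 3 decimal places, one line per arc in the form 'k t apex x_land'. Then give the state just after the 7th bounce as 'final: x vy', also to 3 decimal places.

1 3.373 20.804 28.298
2 2.733 9.339 51.231
3 1.831 4.192 66.596
4 1.227 1.882 76.891
5 0.822 0.845 83.788
6 0.551 0.379 88.409
7 0.369 0.170 91.505
final: 91.505 1.236

Arc 1: start y=11.920, vy=13.330 → t=3.373, apex=20.804, x_land=28.298, impact vy=-20.398
  bounce: vy ← 0.67·20.398 = 13.667
Arc 2: start y=0.000, vy=13.667 → t=2.733, apex=9.339, x_land=51.231, impact vy=-13.667
  bounce: vy ← 0.67·13.667 = 9.157
Arc 3: start y=0.000, vy=9.157 → t=1.831, apex=4.192, x_land=66.596, impact vy=-9.157
  bounce: vy ← 0.67·9.157 = 6.135
Arc 4: start y=0.000, vy=6.135 → t=1.227, apex=1.882, x_land=76.891, impact vy=-6.135
  bounce: vy ← 0.67·6.135 = 4.110
Arc 5: start y=0.000, vy=4.110 → t=0.822, apex=0.845, x_land=83.788, impact vy=-4.110
  bounce: vy ← 0.67·4.110 = 2.754
Arc 6: start y=0.000, vy=2.754 → t=0.551, apex=0.379, x_land=88.409, impact vy=-2.754
  bounce: vy ← 0.67·2.754 = 1.845
Arc 7: start y=0.000, vy=1.845 → t=0.369, apex=0.170, x_land=91.505, impact vy=-1.845
  bounce: vy ← 0.67·1.845 = 1.236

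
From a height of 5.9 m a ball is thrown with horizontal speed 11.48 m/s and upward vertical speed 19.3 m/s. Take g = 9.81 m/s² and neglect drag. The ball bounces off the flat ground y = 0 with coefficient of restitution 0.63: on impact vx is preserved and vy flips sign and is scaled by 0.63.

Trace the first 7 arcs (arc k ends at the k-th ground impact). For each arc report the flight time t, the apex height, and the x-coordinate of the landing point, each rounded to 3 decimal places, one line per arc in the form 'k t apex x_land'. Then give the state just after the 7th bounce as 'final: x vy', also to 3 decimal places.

Arc 1: start y=5.900, vy=19.300 → t=4.220, apex=24.885, x_land=48.443, impact vy=-22.096
  bounce: vy ← 0.63·22.096 = 13.921
Arc 2: start y=0.000, vy=13.921 → t=2.838, apex=9.877, x_land=81.024, impact vy=-13.921
  bounce: vy ← 0.63·13.921 = 8.770
Arc 3: start y=0.000, vy=8.770 → t=1.788, apex=3.920, x_land=101.550, impact vy=-8.770
  bounce: vy ← 0.63·8.770 = 5.525
Arc 4: start y=0.000, vy=5.525 → t=1.126, apex=1.556, x_land=114.482, impact vy=-5.525
  bounce: vy ← 0.63·5.525 = 3.481
Arc 5: start y=0.000, vy=3.481 → t=0.710, apex=0.618, x_land=122.628, impact vy=-3.481
  bounce: vy ← 0.63·3.481 = 2.193
Arc 6: start y=0.000, vy=2.193 → t=0.447, apex=0.245, x_land=127.761, impact vy=-2.193
  bounce: vy ← 0.63·2.193 = 1.382
Arc 7: start y=0.000, vy=1.382 → t=0.282, apex=0.097, x_land=130.994, impact vy=-1.382
  bounce: vy ← 0.63·1.382 = 0.870

1 4.220 24.885 48.443
2 2.838 9.877 81.024
3 1.788 3.920 101.550
4 1.126 1.556 114.482
5 0.710 0.618 122.628
6 0.447 0.245 127.761
7 0.282 0.097 130.994
final: 130.994 0.870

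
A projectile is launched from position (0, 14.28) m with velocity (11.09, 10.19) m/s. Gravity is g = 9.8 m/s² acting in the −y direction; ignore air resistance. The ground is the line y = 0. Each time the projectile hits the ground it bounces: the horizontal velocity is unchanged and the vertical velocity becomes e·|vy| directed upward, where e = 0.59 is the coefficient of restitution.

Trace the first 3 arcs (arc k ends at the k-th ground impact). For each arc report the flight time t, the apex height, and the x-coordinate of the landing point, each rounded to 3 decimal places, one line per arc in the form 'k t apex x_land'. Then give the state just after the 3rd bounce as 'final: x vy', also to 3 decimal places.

Arc 1: start y=14.280, vy=10.190 → t=3.039, apex=19.578, x_land=33.699, impact vy=-19.589
  bounce: vy ← 0.59·19.589 = 11.557
Arc 2: start y=0.000, vy=11.557 → t=2.359, apex=6.815, x_land=59.856, impact vy=-11.557
  bounce: vy ← 0.59·11.557 = 6.819
Arc 3: start y=0.000, vy=6.819 → t=1.392, apex=2.372, x_land=75.289, impact vy=-6.819
  bounce: vy ← 0.59·6.819 = 4.023

1 3.039 19.578 33.699
2 2.359 6.815 59.856
3 1.392 2.372 75.289
final: 75.289 4.023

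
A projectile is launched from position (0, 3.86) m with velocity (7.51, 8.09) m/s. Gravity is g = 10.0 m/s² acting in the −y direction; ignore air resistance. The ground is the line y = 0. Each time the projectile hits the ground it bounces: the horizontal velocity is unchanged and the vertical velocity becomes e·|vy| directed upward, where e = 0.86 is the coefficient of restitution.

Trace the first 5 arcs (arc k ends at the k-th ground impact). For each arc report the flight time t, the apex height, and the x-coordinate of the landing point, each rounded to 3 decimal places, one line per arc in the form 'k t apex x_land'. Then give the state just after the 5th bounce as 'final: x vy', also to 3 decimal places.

Arc 1: start y=3.860, vy=8.090 → t=2.003, apex=7.132, x_land=15.045, impact vy=-11.944
  bounce: vy ← 0.86·11.944 = 10.271
Arc 2: start y=0.000, vy=10.271 → t=2.054, apex=5.275, x_land=30.473, impact vy=-10.271
  bounce: vy ← 0.86·10.271 = 8.833
Arc 3: start y=0.000, vy=8.833 → t=1.767, apex=3.901, x_land=43.741, impact vy=-8.833
  bounce: vy ← 0.86·8.833 = 7.597
Arc 4: start y=0.000, vy=7.597 → t=1.519, apex=2.886, x_land=55.151, impact vy=-7.597
  bounce: vy ← 0.86·7.597 = 6.533
Arc 5: start y=0.000, vy=6.533 → t=1.307, apex=2.134, x_land=64.964, impact vy=-6.533
  bounce: vy ← 0.86·6.533 = 5.619

1 2.003 7.132 15.045
2 2.054 5.275 30.473
3 1.767 3.901 43.741
4 1.519 2.886 55.151
5 1.307 2.134 64.964
final: 64.964 5.619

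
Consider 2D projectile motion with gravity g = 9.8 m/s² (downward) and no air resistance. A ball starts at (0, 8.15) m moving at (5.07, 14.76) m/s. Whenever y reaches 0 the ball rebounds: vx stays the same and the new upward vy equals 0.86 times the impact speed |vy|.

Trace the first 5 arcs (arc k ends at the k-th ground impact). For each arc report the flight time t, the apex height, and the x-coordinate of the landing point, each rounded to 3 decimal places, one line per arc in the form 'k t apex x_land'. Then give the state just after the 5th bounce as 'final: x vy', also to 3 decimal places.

Arc 1: start y=8.150, vy=14.760 → t=3.489, apex=19.265, x_land=17.689, impact vy=-19.432
  bounce: vy ← 0.86·19.432 = 16.711
Arc 2: start y=0.000, vy=16.711 → t=3.410, apex=14.249, x_land=34.980, impact vy=-16.711
  bounce: vy ← 0.86·16.711 = 14.372
Arc 3: start y=0.000, vy=14.372 → t=2.933, apex=10.538, x_land=49.851, impact vy=-14.372
  bounce: vy ← 0.86·14.372 = 12.360
Arc 4: start y=0.000, vy=12.360 → t=2.522, apex=7.794, x_land=62.639, impact vy=-12.360
  bounce: vy ← 0.86·12.360 = 10.629
Arc 5: start y=0.000, vy=10.629 → t=2.169, apex=5.764, x_land=73.637, impact vy=-10.629
  bounce: vy ← 0.86·10.629 = 9.141

1 3.489 19.265 17.689
2 3.410 14.249 34.980
3 2.933 10.538 49.851
4 2.522 7.794 62.639
5 2.169 5.764 73.637
final: 73.637 9.141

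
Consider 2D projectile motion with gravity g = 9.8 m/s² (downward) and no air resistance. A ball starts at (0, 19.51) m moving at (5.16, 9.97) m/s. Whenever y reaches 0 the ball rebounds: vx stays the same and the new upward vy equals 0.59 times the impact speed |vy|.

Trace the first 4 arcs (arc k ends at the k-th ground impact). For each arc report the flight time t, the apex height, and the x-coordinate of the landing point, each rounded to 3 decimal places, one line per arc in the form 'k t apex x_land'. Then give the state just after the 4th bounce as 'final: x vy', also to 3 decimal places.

1 3.257 24.581 16.807
2 2.643 8.557 30.444
3 1.559 2.979 38.491
4 0.920 1.037 43.238
final: 43.238 2.660

Arc 1: start y=19.510, vy=9.970 → t=3.257, apex=24.581, x_land=16.807, impact vy=-21.950
  bounce: vy ← 0.59·21.950 = 12.950
Arc 2: start y=0.000, vy=12.950 → t=2.643, apex=8.557, x_land=30.444, impact vy=-12.950
  bounce: vy ← 0.59·12.950 = 7.641
Arc 3: start y=0.000, vy=7.641 → t=1.559, apex=2.979, x_land=38.491, impact vy=-7.641
  bounce: vy ← 0.59·7.641 = 4.508
Arc 4: start y=0.000, vy=4.508 → t=0.920, apex=1.037, x_land=43.238, impact vy=-4.508
  bounce: vy ← 0.59·4.508 = 2.660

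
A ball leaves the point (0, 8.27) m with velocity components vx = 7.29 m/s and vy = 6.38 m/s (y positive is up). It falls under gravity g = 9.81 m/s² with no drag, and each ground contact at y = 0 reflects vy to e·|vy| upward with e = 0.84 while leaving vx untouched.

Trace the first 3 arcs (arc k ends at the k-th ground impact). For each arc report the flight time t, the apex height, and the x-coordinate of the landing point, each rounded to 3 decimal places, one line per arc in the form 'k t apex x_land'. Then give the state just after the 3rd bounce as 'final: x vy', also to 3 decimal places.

1 2.103 10.345 15.328
2 2.440 7.299 33.114
3 2.049 5.150 48.054
final: 48.054 8.444

Arc 1: start y=8.270, vy=6.380 → t=2.103, apex=10.345, x_land=15.328, impact vy=-14.246
  bounce: vy ← 0.84·14.246 = 11.967
Arc 2: start y=0.000, vy=11.967 → t=2.440, apex=7.299, x_land=33.114, impact vy=-11.967
  bounce: vy ← 0.84·11.967 = 10.052
Arc 3: start y=0.000, vy=10.052 → t=2.049, apex=5.150, x_land=48.054, impact vy=-10.052
  bounce: vy ← 0.84·10.052 = 8.444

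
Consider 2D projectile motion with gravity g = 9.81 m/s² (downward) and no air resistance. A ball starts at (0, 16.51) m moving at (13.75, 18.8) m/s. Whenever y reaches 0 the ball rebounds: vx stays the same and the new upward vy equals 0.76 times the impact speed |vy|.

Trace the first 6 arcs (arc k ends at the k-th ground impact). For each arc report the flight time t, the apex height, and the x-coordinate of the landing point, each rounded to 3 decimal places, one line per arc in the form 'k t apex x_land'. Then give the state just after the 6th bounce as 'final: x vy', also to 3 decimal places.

1 4.569 34.524 62.830
2 4.033 19.941 118.278
3 3.065 11.518 160.419
4 2.329 6.653 192.446
5 1.770 3.843 216.787
6 1.345 2.220 235.285
final: 235.285 5.015

Arc 1: start y=16.510, vy=18.800 → t=4.569, apex=34.524, x_land=62.830, impact vy=-26.026
  bounce: vy ← 0.76·26.026 = 19.780
Arc 2: start y=0.000, vy=19.780 → t=4.033, apex=19.941, x_land=118.278, impact vy=-19.780
  bounce: vy ← 0.76·19.780 = 15.033
Arc 3: start y=0.000, vy=15.033 → t=3.065, apex=11.518, x_land=160.419, impact vy=-15.033
  bounce: vy ← 0.76·15.033 = 11.425
Arc 4: start y=0.000, vy=11.425 → t=2.329, apex=6.653, x_land=192.446, impact vy=-11.425
  bounce: vy ← 0.76·11.425 = 8.683
Arc 5: start y=0.000, vy=8.683 → t=1.770, apex=3.843, x_land=216.787, impact vy=-8.683
  bounce: vy ← 0.76·8.683 = 6.599
Arc 6: start y=0.000, vy=6.599 → t=1.345, apex=2.220, x_land=235.285, impact vy=-6.599
  bounce: vy ← 0.76·6.599 = 5.015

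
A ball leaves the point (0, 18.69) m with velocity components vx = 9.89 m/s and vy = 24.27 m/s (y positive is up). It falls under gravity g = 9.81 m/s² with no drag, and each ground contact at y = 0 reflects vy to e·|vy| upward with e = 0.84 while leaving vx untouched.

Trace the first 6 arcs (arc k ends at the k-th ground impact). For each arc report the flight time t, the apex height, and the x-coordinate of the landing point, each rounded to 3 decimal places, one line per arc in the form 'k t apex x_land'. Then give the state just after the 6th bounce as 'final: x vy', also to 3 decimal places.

Arc 1: start y=18.690, vy=24.270 → t=5.625, apex=48.712, x_land=55.635, impact vy=-30.915
  bounce: vy ← 0.84·30.915 = 25.969
Arc 2: start y=0.000, vy=25.969 → t=5.294, apex=34.371, x_land=107.995, impact vy=-25.969
  bounce: vy ← 0.84·25.969 = 21.814
Arc 3: start y=0.000, vy=21.814 → t=4.447, apex=24.252, x_land=151.978, impact vy=-21.814
  bounce: vy ← 0.84·21.814 = 18.323
Arc 4: start y=0.000, vy=18.323 → t=3.736, apex=17.112, x_land=188.924, impact vy=-18.323
  bounce: vy ← 0.84·18.323 = 15.392
Arc 5: start y=0.000, vy=15.392 → t=3.138, apex=12.075, x_land=219.958, impact vy=-15.392
  bounce: vy ← 0.84·15.392 = 12.929
Arc 6: start y=0.000, vy=12.929 → t=2.636, apex=8.520, x_land=246.027, impact vy=-12.929
  bounce: vy ← 0.84·12.929 = 10.860

1 5.625 48.712 55.635
2 5.294 34.371 107.995
3 4.447 24.252 151.978
4 3.736 17.112 188.924
5 3.138 12.075 219.958
6 2.636 8.520 246.027
final: 246.027 10.860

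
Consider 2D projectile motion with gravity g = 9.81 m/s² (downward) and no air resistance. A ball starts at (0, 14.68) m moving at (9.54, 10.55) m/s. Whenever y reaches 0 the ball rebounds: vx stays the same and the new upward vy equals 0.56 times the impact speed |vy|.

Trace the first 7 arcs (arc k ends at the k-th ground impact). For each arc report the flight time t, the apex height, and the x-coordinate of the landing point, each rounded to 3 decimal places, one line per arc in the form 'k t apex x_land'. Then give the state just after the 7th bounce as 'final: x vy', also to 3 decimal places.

Arc 1: start y=14.680, vy=10.550 → t=3.112, apex=20.353, x_land=29.693, impact vy=-19.983
  bounce: vy ← 0.56·19.983 = 11.191
Arc 2: start y=0.000, vy=11.191 → t=2.281, apex=6.383, x_land=51.458, impact vy=-11.191
  bounce: vy ← 0.56·11.191 = 6.267
Arc 3: start y=0.000, vy=6.267 → t=1.278, apex=2.002, x_land=63.646, impact vy=-6.267
  bounce: vy ← 0.56·6.267 = 3.509
Arc 4: start y=0.000, vy=3.509 → t=0.715, apex=0.628, x_land=70.472, impact vy=-3.509
  bounce: vy ← 0.56·3.509 = 1.965
Arc 5: start y=0.000, vy=1.965 → t=0.401, apex=0.197, x_land=74.294, impact vy=-1.965
  bounce: vy ← 0.56·1.965 = 1.101
Arc 6: start y=0.000, vy=1.101 → t=0.224, apex=0.062, x_land=76.435, impact vy=-1.101
  bounce: vy ← 0.56·1.101 = 0.616
Arc 7: start y=0.000, vy=0.616 → t=0.126, apex=0.019, x_land=77.633, impact vy=-0.616
  bounce: vy ← 0.56·0.616 = 0.345

1 3.112 20.353 29.693
2 2.281 6.383 51.458
3 1.278 2.002 63.646
4 0.715 0.628 70.472
5 0.401 0.197 74.294
6 0.224 0.062 76.435
7 0.126 0.019 77.633
final: 77.633 0.345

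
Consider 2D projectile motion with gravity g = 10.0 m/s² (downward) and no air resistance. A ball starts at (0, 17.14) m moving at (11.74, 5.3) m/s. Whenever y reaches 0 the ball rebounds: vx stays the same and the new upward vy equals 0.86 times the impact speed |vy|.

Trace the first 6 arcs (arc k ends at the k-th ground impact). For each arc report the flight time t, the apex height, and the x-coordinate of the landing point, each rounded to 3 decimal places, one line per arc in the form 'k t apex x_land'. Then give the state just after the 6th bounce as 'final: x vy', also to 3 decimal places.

1 2.456 18.544 28.832
2 3.312 13.716 67.720
3 2.849 10.144 101.164
4 2.450 7.502 129.926
5 2.107 5.549 154.661
6 1.812 4.104 175.933
final: 175.933 7.791

Arc 1: start y=17.140, vy=5.300 → t=2.456, apex=18.544, x_land=28.832, impact vy=-19.259
  bounce: vy ← 0.86·19.259 = 16.562
Arc 2: start y=0.000, vy=16.562 → t=3.312, apex=13.716, x_land=67.720, impact vy=-16.562
  bounce: vy ← 0.86·16.562 = 14.244
Arc 3: start y=0.000, vy=14.244 → t=2.849, apex=10.144, x_land=101.164, impact vy=-14.244
  bounce: vy ← 0.86·14.244 = 12.249
Arc 4: start y=0.000, vy=12.249 → t=2.450, apex=7.502, x_land=129.926, impact vy=-12.249
  bounce: vy ← 0.86·12.249 = 10.535
Arc 5: start y=0.000, vy=10.535 → t=2.107, apex=5.549, x_land=154.661, impact vy=-10.535
  bounce: vy ← 0.86·10.535 = 9.060
Arc 6: start y=0.000, vy=9.060 → t=1.812, apex=4.104, x_land=175.933, impact vy=-9.060
  bounce: vy ← 0.86·9.060 = 7.791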